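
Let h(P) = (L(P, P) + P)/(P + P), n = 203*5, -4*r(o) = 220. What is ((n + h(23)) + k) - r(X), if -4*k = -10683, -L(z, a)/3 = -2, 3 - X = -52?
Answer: 344207/92 ≈ 3741.4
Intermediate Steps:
X = 55 (X = 3 - 1*(-52) = 3 + 52 = 55)
r(o) = -55 (r(o) = -1/4*220 = -55)
L(z, a) = 6 (L(z, a) = -3*(-2) = 6)
n = 1015
h(P) = (6 + P)/(2*P) (h(P) = (6 + P)/(P + P) = (6 + P)/((2*P)) = (6 + P)*(1/(2*P)) = (6 + P)/(2*P))
k = 10683/4 (k = -1/4*(-10683) = 10683/4 ≈ 2670.8)
((n + h(23)) + k) - r(X) = ((1015 + (1/2)*(6 + 23)/23) + 10683/4) - 1*(-55) = ((1015 + (1/2)*(1/23)*29) + 10683/4) + 55 = ((1015 + 29/46) + 10683/4) + 55 = (46719/46 + 10683/4) + 55 = 339147/92 + 55 = 344207/92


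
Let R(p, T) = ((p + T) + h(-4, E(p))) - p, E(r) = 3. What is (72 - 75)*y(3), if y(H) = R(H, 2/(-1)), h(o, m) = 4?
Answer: -6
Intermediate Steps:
R(p, T) = 4 + T (R(p, T) = ((p + T) + 4) - p = ((T + p) + 4) - p = (4 + T + p) - p = 4 + T)
y(H) = 2 (y(H) = 4 + 2/(-1) = 4 + 2*(-1) = 4 - 2 = 2)
(72 - 75)*y(3) = (72 - 75)*2 = -3*2 = -6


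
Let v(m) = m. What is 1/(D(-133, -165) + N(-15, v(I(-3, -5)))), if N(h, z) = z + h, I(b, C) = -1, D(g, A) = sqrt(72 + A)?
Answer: -16/349 - I*sqrt(93)/349 ≈ -0.045845 - 0.027632*I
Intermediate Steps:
N(h, z) = h + z
1/(D(-133, -165) + N(-15, v(I(-3, -5)))) = 1/(sqrt(72 - 165) + (-15 - 1)) = 1/(sqrt(-93) - 16) = 1/(I*sqrt(93) - 16) = 1/(-16 + I*sqrt(93))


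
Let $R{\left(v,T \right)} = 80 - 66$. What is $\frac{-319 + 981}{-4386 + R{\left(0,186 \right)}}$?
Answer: $- \frac{331}{2186} \approx -0.15142$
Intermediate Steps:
$R{\left(v,T \right)} = 14$
$\frac{-319 + 981}{-4386 + R{\left(0,186 \right)}} = \frac{-319 + 981}{-4386 + 14} = \frac{662}{-4372} = 662 \left(- \frac{1}{4372}\right) = - \frac{331}{2186}$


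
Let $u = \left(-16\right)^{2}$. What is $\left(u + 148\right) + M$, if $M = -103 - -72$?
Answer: $373$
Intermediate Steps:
$u = 256$
$M = -31$ ($M = -103 + 72 = -31$)
$\left(u + 148\right) + M = \left(256 + 148\right) - 31 = 404 - 31 = 373$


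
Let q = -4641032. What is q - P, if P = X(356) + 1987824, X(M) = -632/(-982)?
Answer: -3254768612/491 ≈ -6.6289e+6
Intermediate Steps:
X(M) = 316/491 (X(M) = -632*(-1/982) = 316/491)
P = 976021900/491 (P = 316/491 + 1987824 = 976021900/491 ≈ 1.9878e+6)
q - P = -4641032 - 1*976021900/491 = -4641032 - 976021900/491 = -3254768612/491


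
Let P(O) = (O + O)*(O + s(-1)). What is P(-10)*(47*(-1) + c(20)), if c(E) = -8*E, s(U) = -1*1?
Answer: -45540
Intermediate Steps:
s(U) = -1
P(O) = 2*O*(-1 + O) (P(O) = (O + O)*(O - 1) = (2*O)*(-1 + O) = 2*O*(-1 + O))
P(-10)*(47*(-1) + c(20)) = (2*(-10)*(-1 - 10))*(47*(-1) - 8*20) = (2*(-10)*(-11))*(-47 - 160) = 220*(-207) = -45540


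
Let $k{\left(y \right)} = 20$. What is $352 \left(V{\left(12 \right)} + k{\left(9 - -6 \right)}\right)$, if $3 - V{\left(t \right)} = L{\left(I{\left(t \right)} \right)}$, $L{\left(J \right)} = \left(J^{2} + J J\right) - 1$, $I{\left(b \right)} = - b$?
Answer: $-92928$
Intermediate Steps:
$L{\left(J \right)} = -1 + 2 J^{2}$ ($L{\left(J \right)} = \left(J^{2} + J^{2}\right) - 1 = 2 J^{2} - 1 = -1 + 2 J^{2}$)
$V{\left(t \right)} = 4 - 2 t^{2}$ ($V{\left(t \right)} = 3 - \left(-1 + 2 \left(- t\right)^{2}\right) = 3 - \left(-1 + 2 t^{2}\right) = 4 - 2 t^{2}$)
$352 \left(V{\left(12 \right)} + k{\left(9 - -6 \right)}\right) = 352 \left(\left(4 - 2 \cdot 12^{2}\right) + 20\right) = 352 \left(\left(4 - 288\right) + 20\right) = 352 \left(-284 + 20\right) = 352 \left(-264\right) = -92928$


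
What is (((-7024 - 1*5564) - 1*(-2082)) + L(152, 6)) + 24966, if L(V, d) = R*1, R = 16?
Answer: 14476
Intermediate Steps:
L(V, d) = 16 (L(V, d) = 16*1 = 16)
(((-7024 - 1*5564) - 1*(-2082)) + L(152, 6)) + 24966 = (((-7024 - 1*5564) - 1*(-2082)) + 16) + 24966 = (((-7024 - 5564) + 2082) + 16) + 24966 = ((-12588 + 2082) + 16) + 24966 = (-10506 + 16) + 24966 = -10490 + 24966 = 14476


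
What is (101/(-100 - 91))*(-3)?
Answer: 303/191 ≈ 1.5864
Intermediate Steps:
(101/(-100 - 91))*(-3) = (101/(-191))*(-3) = -1/191*101*(-3) = -101/191*(-3) = 303/191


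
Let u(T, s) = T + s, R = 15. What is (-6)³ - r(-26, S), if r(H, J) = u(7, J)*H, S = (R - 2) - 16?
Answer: -112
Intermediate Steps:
S = -3 (S = (15 - 2) - 16 = 13 - 16 = -3)
r(H, J) = H*(7 + J) (r(H, J) = (7 + J)*H = H*(7 + J))
(-6)³ - r(-26, S) = (-6)³ - (-26)*(7 - 3) = -216 - (-26)*4 = -216 - 1*(-104) = -216 + 104 = -112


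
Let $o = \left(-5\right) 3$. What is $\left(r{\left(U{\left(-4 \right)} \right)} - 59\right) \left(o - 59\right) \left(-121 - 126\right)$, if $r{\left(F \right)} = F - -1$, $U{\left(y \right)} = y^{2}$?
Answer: $-767676$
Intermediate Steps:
$o = -15$
$r{\left(F \right)} = 1 + F$ ($r{\left(F \right)} = F + 1 = 1 + F$)
$\left(r{\left(U{\left(-4 \right)} \right)} - 59\right) \left(o - 59\right) \left(-121 - 126\right) = \left(\left(1 + \left(-4\right)^{2}\right) - 59\right) \left(-15 - 59\right) \left(-121 - 126\right) = \left(\left(1 + 16\right) - 59\right) \left(-74\right) \left(-247\right) = \left(17 - 59\right) \left(-74\right) \left(-247\right) = \left(-42\right) \left(-74\right) \left(-247\right) = 3108 \left(-247\right) = -767676$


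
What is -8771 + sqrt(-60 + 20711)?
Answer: -8771 + sqrt(20651) ≈ -8627.3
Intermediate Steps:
-8771 + sqrt(-60 + 20711) = -8771 + sqrt(20651)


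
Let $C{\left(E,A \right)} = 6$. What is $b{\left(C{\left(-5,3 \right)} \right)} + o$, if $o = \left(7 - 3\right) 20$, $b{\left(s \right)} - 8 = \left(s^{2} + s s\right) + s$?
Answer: $166$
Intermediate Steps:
$b{\left(s \right)} = 8 + s + 2 s^{2}$ ($b{\left(s \right)} = 8 + \left(\left(s^{2} + s s\right) + s\right) = 8 + \left(\left(s^{2} + s^{2}\right) + s\right) = 8 + \left(2 s^{2} + s\right) = 8 + \left(s + 2 s^{2}\right) = 8 + s + 2 s^{2}$)
$o = 80$ ($o = 4 \cdot 20 = 80$)
$b{\left(C{\left(-5,3 \right)} \right)} + o = \left(8 + 6 + 2 \cdot 6^{2}\right) + 80 = \left(8 + 6 + 2 \cdot 36\right) + 80 = \left(8 + 6 + 72\right) + 80 = 86 + 80 = 166$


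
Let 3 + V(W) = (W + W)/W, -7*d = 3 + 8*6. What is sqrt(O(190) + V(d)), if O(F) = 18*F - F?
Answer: sqrt(3229) ≈ 56.824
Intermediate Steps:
O(F) = 17*F
d = -51/7 (d = -(3 + 8*6)/7 = -(3 + 48)/7 = -1/7*51 = -51/7 ≈ -7.2857)
V(W) = -1 (V(W) = -3 + (W + W)/W = -3 + (2*W)/W = -3 + 2 = -1)
sqrt(O(190) + V(d)) = sqrt(17*190 - 1) = sqrt(3230 - 1) = sqrt(3229)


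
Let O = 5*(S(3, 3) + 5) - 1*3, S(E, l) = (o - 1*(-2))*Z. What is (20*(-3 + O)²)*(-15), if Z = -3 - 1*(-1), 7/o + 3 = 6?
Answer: -532900/3 ≈ -1.7763e+5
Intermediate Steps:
o = 7/3 (o = 7/(-3 + 6) = 7/3 ≈ 2.3333)
Z = -2 (Z = -3 + 1 = -2)
S(E, l) = -26/3 (S(E, l) = (7/3 - 1*(-2))*(-2) = (7/3 + 2)*(-2) = (13/3)*(-2) = -26/3)
O = -64/3 (O = 5*(-26/3 + 5) - 1*3 = 5*(-11/3) - 3 = -55/3 - 3 = -64/3 ≈ -21.333)
(20*(-3 + O)²)*(-15) = (20*(-3 - 64/3)²)*(-15) = (20*(-73/3)²)*(-15) = (20*(5329/9))*(-15) = (106580/9)*(-15) = -532900/3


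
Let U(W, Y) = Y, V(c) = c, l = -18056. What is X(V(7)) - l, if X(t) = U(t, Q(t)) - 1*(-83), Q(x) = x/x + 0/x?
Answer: 18140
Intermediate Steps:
Q(x) = 1 (Q(x) = 1 + 0 = 1)
X(t) = 84 (X(t) = 1 - 1*(-83) = 1 + 83 = 84)
X(V(7)) - l = 84 - 1*(-18056) = 84 + 18056 = 18140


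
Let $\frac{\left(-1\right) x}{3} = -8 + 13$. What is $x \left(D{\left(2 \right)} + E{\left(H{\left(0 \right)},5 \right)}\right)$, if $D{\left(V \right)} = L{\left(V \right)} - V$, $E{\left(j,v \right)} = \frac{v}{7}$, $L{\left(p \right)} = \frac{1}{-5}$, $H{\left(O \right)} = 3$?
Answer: $\frac{156}{7} \approx 22.286$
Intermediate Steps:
$L{\left(p \right)} = - \frac{1}{5}$
$E{\left(j,v \right)} = \frac{v}{7}$ ($E{\left(j,v \right)} = v \frac{1}{7} = \frac{v}{7}$)
$x = -15$ ($x = - 3 \left(-8 + 13\right) = \left(-3\right) 5 = -15$)
$D{\left(V \right)} = - \frac{1}{5} - V$
$x \left(D{\left(2 \right)} + E{\left(H{\left(0 \right)},5 \right)}\right) = - 15 \left(\left(- \frac{1}{5} - 2\right) + \frac{1}{7} \cdot 5\right) = - 15 \left(\left(- \frac{1}{5} - 2\right) + \frac{5}{7}\right) = - 15 \left(- \frac{11}{5} + \frac{5}{7}\right) = \left(-15\right) \left(- \frac{52}{35}\right) = \frac{156}{7}$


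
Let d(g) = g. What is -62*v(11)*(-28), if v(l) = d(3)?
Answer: 5208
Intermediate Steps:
v(l) = 3
-62*v(11)*(-28) = -62*3*(-28) = -186*(-28) = 5208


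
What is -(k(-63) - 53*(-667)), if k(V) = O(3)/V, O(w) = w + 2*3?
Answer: -247456/7 ≈ -35351.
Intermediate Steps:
O(w) = 6 + w (O(w) = w + 6 = 6 + w)
k(V) = 9/V (k(V) = (6 + 3)/V = 9/V)
-(k(-63) - 53*(-667)) = -(9/(-63) - 53*(-667)) = -(9*(-1/63) + 35351) = -(-⅐ + 35351) = -1*247456/7 = -247456/7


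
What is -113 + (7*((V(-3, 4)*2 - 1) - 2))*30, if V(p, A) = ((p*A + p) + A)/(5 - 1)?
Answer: -1898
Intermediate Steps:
V(p, A) = A/4 + p/4 + A*p/4 (V(p, A) = ((A*p + p) + A)/4 = ((p + A*p) + A)*(1/4) = (A + p + A*p)*(1/4) = A/4 + p/4 + A*p/4)
-113 + (7*((V(-3, 4)*2 - 1) - 2))*30 = -113 + (7*((((1/4)*4 + (1/4)*(-3) + (1/4)*4*(-3))*2 - 1) - 2))*30 = -113 + (7*(((1 - 3/4 - 3)*2 - 1) - 2))*30 = -113 + (7*((-11/4*2 - 1) - 2))*30 = -113 + (7*((-11/2 - 1) - 2))*30 = -113 + (7*(-13/2 - 2))*30 = -113 + (7*(-17/2))*30 = -113 - 119/2*30 = -113 - 1785 = -1898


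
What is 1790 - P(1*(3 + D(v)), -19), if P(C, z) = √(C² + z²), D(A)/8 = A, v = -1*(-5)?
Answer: 1790 - √2210 ≈ 1743.0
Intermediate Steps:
v = 5
D(A) = 8*A
1790 - P(1*(3 + D(v)), -19) = 1790 - √((1*(3 + 8*5))² + (-19)²) = 1790 - √((1*(3 + 40))² + 361) = 1790 - √((1*43)² + 361) = 1790 - √(43² + 361) = 1790 - √(1849 + 361) = 1790 - √2210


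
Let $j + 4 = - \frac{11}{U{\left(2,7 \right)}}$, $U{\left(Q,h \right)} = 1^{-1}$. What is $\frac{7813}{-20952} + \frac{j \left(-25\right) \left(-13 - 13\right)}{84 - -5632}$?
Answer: $- \frac{62235277}{29940408} \approx -2.0786$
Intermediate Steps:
$U{\left(Q,h \right)} = 1$
$j = -15$ ($j = -4 - \frac{11}{1} = -4 - 11 = -15$)
$\frac{7813}{-20952} + \frac{j \left(-25\right) \left(-13 - 13\right)}{84 - -5632} = \frac{7813}{-20952} + \frac{\left(-15\right) \left(-25\right) \left(-13 - 13\right)}{84 - -5632} = 7813 \left(- \frac{1}{20952}\right) + \frac{375 \left(-13 - 13\right)}{84 + 5632} = - \frac{7813}{20952} + \frac{375 \left(-26\right)}{5716} = - \frac{7813}{20952} - \frac{4875}{2858} = - \frac{62235277}{29940408}$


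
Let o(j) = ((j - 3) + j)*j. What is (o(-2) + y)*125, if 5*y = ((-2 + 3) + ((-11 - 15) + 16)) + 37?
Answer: 2450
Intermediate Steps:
y = 28/5 (y = (((-2 + 3) + ((-11 - 15) + 16)) + 37)/5 = ((1 + (-26 + 16)) + 37)/5 = ((1 - 10) + 37)/5 = (-9 + 37)/5 = (1/5)*28 = 28/5 ≈ 5.6000)
o(j) = j*(-3 + 2*j) (o(j) = ((-3 + j) + j)*j = (-3 + 2*j)*j = j*(-3 + 2*j))
(o(-2) + y)*125 = (-2*(-3 + 2*(-2)) + 28/5)*125 = (-2*(-3 - 4) + 28/5)*125 = (-2*(-7) + 28/5)*125 = (14 + 28/5)*125 = (98/5)*125 = 2450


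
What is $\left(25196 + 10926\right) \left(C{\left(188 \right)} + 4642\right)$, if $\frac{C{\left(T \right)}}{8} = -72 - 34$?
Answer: $137046868$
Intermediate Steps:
$C{\left(T \right)} = -848$ ($C{\left(T \right)} = 8 \left(-72 - 34\right) = 8 \left(-106\right) = -848$)
$\left(25196 + 10926\right) \left(C{\left(188 \right)} + 4642\right) = \left(25196 + 10926\right) \left(-848 + 4642\right) = 36122 \cdot 3794 = 137046868$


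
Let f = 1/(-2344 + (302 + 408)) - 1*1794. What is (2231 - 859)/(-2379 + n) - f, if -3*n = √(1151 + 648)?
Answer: 74631309022781/41613870490 + 2058*√1799/25467485 ≈ 1793.4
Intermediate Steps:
n = -√1799/3 (n = -√(1151 + 648)/3 = -√1799/3 ≈ -14.138)
f = -2931397/1634 (f = 1/(-2344 + 710) - 1794 = 1/(-1634) - 1794 = -1/1634 - 1794 = -2931397/1634 ≈ -1794.0)
(2231 - 859)/(-2379 + n) - f = (2231 - 859)/(-2379 - √1799/3) - 1*(-2931397/1634) = 1372/(-2379 - √1799/3) + 2931397/1634 = 2931397/1634 + 1372/(-2379 - √1799/3)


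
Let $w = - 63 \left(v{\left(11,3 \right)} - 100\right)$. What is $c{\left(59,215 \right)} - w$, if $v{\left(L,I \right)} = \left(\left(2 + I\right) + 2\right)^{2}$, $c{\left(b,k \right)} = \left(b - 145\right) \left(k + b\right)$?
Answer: $-26777$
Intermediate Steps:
$c{\left(b,k \right)} = \left(-145 + b\right) \left(b + k\right)$
$v{\left(L,I \right)} = \left(4 + I\right)^{2}$
$w = 3213$ ($w = - 63 \left(\left(4 + 3\right)^{2} - 100\right) = - 63 \left(7^{2} - 100\right) = - 63 \left(49 - 100\right) = \left(-63\right) \left(-51\right) = 3213$)
$c{\left(59,215 \right)} - w = \left(59^{2} - 8555 - 31175 + 59 \cdot 215\right) - 3213 = \left(3481 - 8555 - 31175 + 12685\right) - 3213 = -23564 - 3213 = -26777$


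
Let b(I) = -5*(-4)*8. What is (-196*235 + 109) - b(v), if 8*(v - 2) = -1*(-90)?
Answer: -46111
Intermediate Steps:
v = 53/4 (v = 2 + (-1*(-90))/8 = 2 + (⅛)*90 = 2 + 45/4 = 53/4 ≈ 13.250)
b(I) = 160 (b(I) = 20*8 = 160)
(-196*235 + 109) - b(v) = (-196*235 + 109) - 1*160 = (-46060 + 109) - 160 = -45951 - 160 = -46111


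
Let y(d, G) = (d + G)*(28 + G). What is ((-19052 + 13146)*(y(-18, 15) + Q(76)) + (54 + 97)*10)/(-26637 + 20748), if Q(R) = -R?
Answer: -404080/1963 ≈ -205.85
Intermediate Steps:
y(d, G) = (28 + G)*(G + d) (y(d, G) = (G + d)*(28 + G) = (28 + G)*(G + d))
((-19052 + 13146)*(y(-18, 15) + Q(76)) + (54 + 97)*10)/(-26637 + 20748) = ((-19052 + 13146)*((15**2 + 28*15 + 28*(-18) + 15*(-18)) - 1*76) + (54 + 97)*10)/(-26637 + 20748) = (-5906*((225 + 420 - 504 - 270) - 76) + 151*10)/(-5889) = (-5906*(-129 - 76) + 1510)*(-1/5889) = (-5906*(-205) + 1510)*(-1/5889) = (1210730 + 1510)*(-1/5889) = 1212240*(-1/5889) = -404080/1963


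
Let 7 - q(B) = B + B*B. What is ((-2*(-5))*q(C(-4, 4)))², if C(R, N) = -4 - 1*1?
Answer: 16900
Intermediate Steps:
C(R, N) = -5 (C(R, N) = -4 - 1 = -5)
q(B) = 7 - B - B² (q(B) = 7 - (B + B*B) = 7 - (B + B²) = 7 + (-B - B²) = 7 - B - B²)
((-2*(-5))*q(C(-4, 4)))² = ((-2*(-5))*(7 - 1*(-5) - 1*(-5)²))² = (10*(7 + 5 - 1*25))² = (10*(7 + 5 - 25))² = (10*(-13))² = (-130)² = 16900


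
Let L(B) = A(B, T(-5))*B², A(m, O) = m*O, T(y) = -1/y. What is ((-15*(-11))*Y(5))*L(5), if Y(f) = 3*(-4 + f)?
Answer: 12375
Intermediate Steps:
Y(f) = -12 + 3*f
A(m, O) = O*m
L(B) = B³/5 (L(B) = ((-1/(-5))*B)*B² = ((-1*(-⅕))*B)*B² = (B/5)*B² = B³/5)
((-15*(-11))*Y(5))*L(5) = ((-15*(-11))*(-12 + 3*5))*((⅕)*5³) = (165*(-12 + 15))*((⅕)*125) = (165*3)*25 = 495*25 = 12375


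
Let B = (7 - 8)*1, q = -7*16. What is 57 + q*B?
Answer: 169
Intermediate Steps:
q = -112
B = -1 (B = -1*1 = -1)
57 + q*B = 57 - 112*(-1) = 57 + 112 = 169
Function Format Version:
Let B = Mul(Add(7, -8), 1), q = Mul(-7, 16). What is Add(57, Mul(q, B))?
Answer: 169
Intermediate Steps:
q = -112
B = -1 (B = Mul(-1, 1) = -1)
Add(57, Mul(q, B)) = Add(57, Mul(-112, -1)) = Add(57, 112) = 169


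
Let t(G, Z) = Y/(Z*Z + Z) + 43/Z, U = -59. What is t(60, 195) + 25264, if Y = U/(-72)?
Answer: 13904618527/550368 ≈ 25264.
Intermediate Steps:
Y = 59/72 (Y = -59/(-72) = -59*(-1/72) = 59/72 ≈ 0.81944)
t(G, Z) = 43/Z + 59/(72*(Z + Z²)) (t(G, Z) = 59/(72*(Z*Z + Z)) + 43/Z = 59/(72*(Z² + Z)) + 43/Z = 59/(72*(Z + Z²)) + 43/Z = 43/Z + 59/(72*(Z + Z²)))
t(60, 195) + 25264 = (1/72)*(3155 + 3096*195)/(195*(1 + 195)) + 25264 = (1/72)*(1/195)*(3155 + 603720)/196 + 25264 = (1/72)*(1/195)*(1/196)*606875 + 25264 = 121375/550368 + 25264 = 13904618527/550368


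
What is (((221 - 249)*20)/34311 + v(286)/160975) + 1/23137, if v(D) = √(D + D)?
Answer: -12922409/793853607 + 2*√143/160975 ≈ -0.016129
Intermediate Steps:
v(D) = √2*√D (v(D) = √(2*D) = √2*√D)
(((221 - 249)*20)/34311 + v(286)/160975) + 1/23137 = (((221 - 249)*20)/34311 + (√2*√286)/160975) + 1/23137 = (-28*20*(1/34311) + (2*√143)*(1/160975)) + 1/23137 = (-560*1/34311 + 2*√143/160975) + 1/23137 = (-560/34311 + 2*√143/160975) + 1/23137 = -12922409/793853607 + 2*√143/160975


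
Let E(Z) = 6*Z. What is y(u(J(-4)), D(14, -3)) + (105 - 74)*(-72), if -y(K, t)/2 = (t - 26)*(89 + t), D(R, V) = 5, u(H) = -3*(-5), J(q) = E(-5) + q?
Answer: 1716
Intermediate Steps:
J(q) = -30 + q (J(q) = 6*(-5) + q = -30 + q)
u(H) = 15
y(K, t) = -2*(-26 + t)*(89 + t) (y(K, t) = -2*(t - 26)*(89 + t) = -2*(-26 + t)*(89 + t))
y(u(J(-4)), D(14, -3)) + (105 - 74)*(-72) = (4628 - 126*5 - 2*5²) + (105 - 74)*(-72) = (4628 - 630 - 2*25) + 31*(-72) = (4628 - 630 - 50) - 2232 = 3948 - 2232 = 1716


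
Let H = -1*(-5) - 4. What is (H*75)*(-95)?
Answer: -7125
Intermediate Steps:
H = 1 (H = 5 - 4 = 1)
(H*75)*(-95) = (1*75)*(-95) = 75*(-95) = -7125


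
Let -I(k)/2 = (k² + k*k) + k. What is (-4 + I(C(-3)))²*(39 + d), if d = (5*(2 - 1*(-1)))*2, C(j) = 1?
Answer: 6900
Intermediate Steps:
I(k) = -4*k² - 2*k (I(k) = -2*((k² + k*k) + k) = -2*((k² + k²) + k) = -2*(2*k² + k) = -2*(k + 2*k²) = -4*k² - 2*k)
d = 30 (d = (5*(2 + 1))*2 = (5*3)*2 = 15*2 = 30)
(-4 + I(C(-3)))²*(39 + d) = (-4 - 2*1*(1 + 2*1))²*(39 + 30) = (-4 - 2*1*(1 + 2))²*69 = (-4 - 2*1*3)²*69 = (-4 - 6)²*69 = (-10)²*69 = 100*69 = 6900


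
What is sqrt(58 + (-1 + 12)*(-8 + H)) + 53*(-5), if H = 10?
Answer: -265 + 4*sqrt(5) ≈ -256.06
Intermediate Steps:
sqrt(58 + (-1 + 12)*(-8 + H)) + 53*(-5) = sqrt(58 + (-1 + 12)*(-8 + 10)) + 53*(-5) = sqrt(58 + 11*2) - 265 = sqrt(58 + 22) - 265 = sqrt(80) - 265 = 4*sqrt(5) - 265 = -265 + 4*sqrt(5)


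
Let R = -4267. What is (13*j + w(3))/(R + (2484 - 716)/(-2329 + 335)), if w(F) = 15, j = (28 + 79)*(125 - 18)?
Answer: -8729732/250299 ≈ -34.877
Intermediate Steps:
j = 11449 (j = 107*107 = 11449)
(13*j + w(3))/(R + (2484 - 716)/(-2329 + 335)) = (13*11449 + 15)/(-4267 + (2484 - 716)/(-2329 + 335)) = (148837 + 15)/(-4267 + 1768/(-1994)) = 148852/(-4267 + 1768*(-1/1994)) = 148852/(-4267 - 884/997) = 148852/(-4255083/997) = 148852*(-997/4255083) = -8729732/250299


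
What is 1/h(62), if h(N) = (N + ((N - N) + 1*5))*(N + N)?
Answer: 1/8308 ≈ 0.00012037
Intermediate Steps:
h(N) = 2*N*(5 + N) (h(N) = (N + (0 + 5))*(2*N) = (N + 5)*(2*N) = (5 + N)*(2*N) = 2*N*(5 + N))
1/h(62) = 1/(2*62*(5 + 62)) = 1/(2*62*67) = 1/8308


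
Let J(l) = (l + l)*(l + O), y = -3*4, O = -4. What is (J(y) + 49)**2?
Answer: 187489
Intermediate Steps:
y = -12
J(l) = 2*l*(-4 + l) (J(l) = (l + l)*(l - 4) = (2*l)*(-4 + l) = 2*l*(-4 + l))
(J(y) + 49)**2 = (2*(-12)*(-4 - 12) + 49)**2 = (2*(-12)*(-16) + 49)**2 = (384 + 49)**2 = 433**2 = 187489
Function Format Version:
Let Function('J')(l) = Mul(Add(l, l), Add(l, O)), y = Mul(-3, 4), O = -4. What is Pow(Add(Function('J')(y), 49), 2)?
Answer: 187489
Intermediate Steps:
y = -12
Function('J')(l) = Mul(2, l, Add(-4, l)) (Function('J')(l) = Mul(Add(l, l), Add(l, -4)) = Mul(Mul(2, l), Add(-4, l)) = Mul(2, l, Add(-4, l)))
Pow(Add(Function('J')(y), 49), 2) = Pow(Add(Mul(2, -12, Add(-4, -12)), 49), 2) = Pow(Add(Mul(2, -12, -16), 49), 2) = Pow(Add(384, 49), 2) = Pow(433, 2) = 187489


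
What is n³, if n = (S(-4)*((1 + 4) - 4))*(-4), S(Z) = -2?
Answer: 512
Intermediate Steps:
n = 8 (n = -2*((1 + 4) - 4)*(-4) = -2*(5 - 4)*(-4) = -2*1*(-4) = -2*(-4) = 8)
n³ = 8³ = 512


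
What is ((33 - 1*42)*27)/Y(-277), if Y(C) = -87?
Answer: 81/29 ≈ 2.7931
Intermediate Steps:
((33 - 1*42)*27)/Y(-277) = ((33 - 1*42)*27)/(-87) = ((33 - 42)*27)*(-1/87) = -9*27*(-1/87) = -243*(-1/87) = 81/29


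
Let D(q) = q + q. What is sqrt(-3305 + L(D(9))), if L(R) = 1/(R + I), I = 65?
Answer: I*sqrt(22768062)/83 ≈ 57.489*I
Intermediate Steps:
D(q) = 2*q
L(R) = 1/(65 + R) (L(R) = 1/(R + 65) = 1/(65 + R))
sqrt(-3305 + L(D(9))) = sqrt(-3305 + 1/(65 + 2*9)) = sqrt(-3305 + 1/(65 + 18)) = sqrt(-3305 + 1/83) = sqrt(-274314/83) = I*sqrt(22768062)/83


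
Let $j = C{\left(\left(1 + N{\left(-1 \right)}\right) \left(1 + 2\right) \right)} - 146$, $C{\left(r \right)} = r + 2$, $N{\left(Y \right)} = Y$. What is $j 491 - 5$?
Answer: $-70709$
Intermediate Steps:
$C{\left(r \right)} = 2 + r$
$j = -144$ ($j = \left(2 + \left(1 - 1\right) \left(1 + 2\right)\right) - 146 = \left(2 + 0 \cdot 3\right) - 146 = \left(2 + 0\right) - 146 = 2 - 146 = -144$)
$j 491 - 5 = \left(-144\right) 491 - 5 = -70704 - 5 = -70709$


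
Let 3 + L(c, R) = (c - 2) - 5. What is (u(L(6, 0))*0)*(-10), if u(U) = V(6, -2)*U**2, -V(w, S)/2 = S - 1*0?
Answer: 0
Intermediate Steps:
V(w, S) = -2*S (V(w, S) = -2*(S - 1*0) = -2*(S + 0) = -2*S)
L(c, R) = -10 + c (L(c, R) = -3 + ((c - 2) - 5) = -3 + ((-2 + c) - 5) = -3 + (-7 + c) = -10 + c)
u(U) = 4*U**2 (u(U) = (-2*(-2))*U**2 = 4*U**2)
(u(L(6, 0))*0)*(-10) = ((4*(-10 + 6)**2)*0)*(-10) = ((4*(-4)**2)*0)*(-10) = ((4*16)*0)*(-10) = (64*0)*(-10) = 0*(-10) = 0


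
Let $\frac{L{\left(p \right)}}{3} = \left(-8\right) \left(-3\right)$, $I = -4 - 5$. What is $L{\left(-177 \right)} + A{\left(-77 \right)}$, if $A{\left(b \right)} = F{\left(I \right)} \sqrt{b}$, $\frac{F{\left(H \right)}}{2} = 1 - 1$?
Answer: $72$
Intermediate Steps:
$I = -9$
$L{\left(p \right)} = 72$ ($L{\left(p \right)} = 3 \left(\left(-8\right) \left(-3\right)\right) = 3 \cdot 24 = 72$)
$F{\left(H \right)} = 0$ ($F{\left(H \right)} = 2 \left(1 - 1\right) = 2 \cdot 0 = 0$)
$A{\left(b \right)} = 0$ ($A{\left(b \right)} = 0 \sqrt{b} = 0$)
$L{\left(-177 \right)} + A{\left(-77 \right)} = 72 + 0 = 72$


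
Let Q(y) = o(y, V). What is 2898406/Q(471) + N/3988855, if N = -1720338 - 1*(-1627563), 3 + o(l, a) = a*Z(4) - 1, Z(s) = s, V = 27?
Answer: 88933166281/3191084 ≈ 27869.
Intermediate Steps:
o(l, a) = -4 + 4*a (o(l, a) = -3 + (a*4 - 1) = -3 + (4*a - 1) = -3 + (-1 + 4*a) = -4 + 4*a)
Q(y) = 104 (Q(y) = -4 + 4*27 = -4 + 108 = 104)
N = -92775 (N = -1720338 + 1627563 = -92775)
2898406/Q(471) + N/3988855 = 2898406/104 - 92775/3988855 = 2898406*(1/104) - 92775*1/3988855 = 1449203/52 - 18555/797771 = 88933166281/3191084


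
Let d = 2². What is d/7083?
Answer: 4/7083 ≈ 0.00056473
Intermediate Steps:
d = 4
d/7083 = 4/7083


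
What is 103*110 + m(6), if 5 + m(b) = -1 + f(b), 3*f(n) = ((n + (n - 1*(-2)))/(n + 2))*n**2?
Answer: 11345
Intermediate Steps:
f(n) = n**2*(2 + 2*n)/(3*(2 + n)) (f(n) = (((n + (n - 1*(-2)))/(n + 2))*n**2)/3 = (((n + (n + 2))/(2 + n))*n**2)/3 = (((n + (2 + n))/(2 + n))*n**2)/3 = (((2 + 2*n)/(2 + n))*n**2)/3 = (n**2*(2 + 2*n)/(2 + n))/3 = n**2*(2 + 2*n)/(3*(2 + n)))
m(b) = -6 + 2*b**2*(1 + b)/(3*(2 + b)) (m(b) = -5 + (-1 + 2*b**2*(1 + b)/(3*(2 + b))) = -6 + 2*b**2*(1 + b)/(3*(2 + b)))
103*110 + m(6) = 103*110 + 2*(-18 - 9*6 + 6**2*(1 + 6))/(3*(2 + 6)) = 11330 + (2/3)*(-18 - 54 + 36*7)/8 = 11330 + (2/3)*(1/8)*(-18 - 54 + 252) = 11330 + (2/3)*(1/8)*180 = 11330 + 15 = 11345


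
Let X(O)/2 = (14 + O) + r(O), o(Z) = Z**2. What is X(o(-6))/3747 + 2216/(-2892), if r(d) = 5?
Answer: -221812/301009 ≈ -0.73689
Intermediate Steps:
X(O) = 38 + 2*O (X(O) = 2*((14 + O) + 5) = 2*(19 + O) = 38 + 2*O)
X(o(-6))/3747 + 2216/(-2892) = (38 + 2*(-6)**2)/3747 + 2216/(-2892) = (38 + 2*36)*(1/3747) + 2216*(-1/2892) = (38 + 72)*(1/3747) - 554/723 = 110*(1/3747) - 554/723 = 110/3747 - 554/723 = -221812/301009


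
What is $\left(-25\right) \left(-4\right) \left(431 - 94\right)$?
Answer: $33700$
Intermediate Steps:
$\left(-25\right) \left(-4\right) \left(431 - 94\right) = 100 \cdot 337 = 33700$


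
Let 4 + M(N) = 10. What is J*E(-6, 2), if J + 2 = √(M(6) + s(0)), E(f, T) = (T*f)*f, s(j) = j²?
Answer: -144 + 72*√6 ≈ 32.363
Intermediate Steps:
M(N) = 6 (M(N) = -4 + 10 = 6)
E(f, T) = T*f²
J = -2 + √6 (J = -2 + √(6 + 0²) = -2 + √(6 + 0) = -2 + √6 ≈ 0.44949)
J*E(-6, 2) = (-2 + √6)*(2*(-6)²) = (-2 + √6)*(2*36) = (-2 + √6)*72 = -144 + 72*√6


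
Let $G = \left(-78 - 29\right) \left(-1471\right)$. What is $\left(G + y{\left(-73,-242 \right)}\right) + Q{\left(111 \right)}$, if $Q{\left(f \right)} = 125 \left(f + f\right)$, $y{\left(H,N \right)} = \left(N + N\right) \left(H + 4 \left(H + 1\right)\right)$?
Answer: $359871$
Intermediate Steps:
$y{\left(H,N \right)} = 2 N \left(4 + 5 H\right)$ ($y{\left(H,N \right)} = 2 N \left(H + 4 \left(1 + H\right)\right) = 2 N \left(H + \left(4 + 4 H\right)\right) = 2 N \left(4 + 5 H\right)$)
$G = 157397$ ($G = \left(-107\right) \left(-1471\right) = 157397$)
$Q{\left(f \right)} = 250 f$ ($Q{\left(f \right)} = 125 \cdot 2 f = 250 f$)
$\left(G + y{\left(-73,-242 \right)}\right) + Q{\left(111 \right)} = \left(157397 + 2 \left(-242\right) \left(4 + 5 \left(-73\right)\right)\right) + 250 \cdot 111 = \left(157397 + 2 \left(-242\right) \left(4 - 365\right)\right) + 27750 = \left(157397 + 2 \left(-242\right) \left(-361\right)\right) + 27750 = \left(157397 + 174724\right) + 27750 = 332121 + 27750 = 359871$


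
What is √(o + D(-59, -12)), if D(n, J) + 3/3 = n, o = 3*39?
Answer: √57 ≈ 7.5498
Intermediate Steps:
o = 117
D(n, J) = -1 + n
√(o + D(-59, -12)) = √(117 + (-1 - 59)) = √(117 - 60) = √57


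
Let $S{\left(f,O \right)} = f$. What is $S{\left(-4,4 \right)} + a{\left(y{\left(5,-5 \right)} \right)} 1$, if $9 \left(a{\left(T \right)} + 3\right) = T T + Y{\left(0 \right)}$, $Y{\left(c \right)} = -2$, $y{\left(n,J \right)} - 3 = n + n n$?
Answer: $\frac{1024}{9} \approx 113.78$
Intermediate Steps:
$y{\left(n,J \right)} = 3 + n + n^{2}$ ($y{\left(n,J \right)} = 3 + \left(n + n n\right) = 3 + \left(n + n^{2}\right) = 3 + n + n^{2}$)
$a{\left(T \right)} = - \frac{29}{9} + \frac{T^{2}}{9}$ ($a{\left(T \right)} = -3 + \frac{T T - 2}{9} = -3 + \frac{T^{2} - 2}{9} = -3 + \frac{-2 + T^{2}}{9} = -3 + \left(- \frac{2}{9} + \frac{T^{2}}{9}\right) = - \frac{29}{9} + \frac{T^{2}}{9}$)
$S{\left(-4,4 \right)} + a{\left(y{\left(5,-5 \right)} \right)} 1 = -4 + \left(- \frac{29}{9} + \frac{\left(3 + 5 + 5^{2}\right)^{2}}{9}\right) 1 = -4 + \left(- \frac{29}{9} + \frac{\left(3 + 5 + 25\right)^{2}}{9}\right) 1 = -4 + \left(- \frac{29}{9} + \frac{33^{2}}{9}\right) 1 = -4 + \left(- \frac{29}{9} + \frac{1}{9} \cdot 1089\right) 1 = -4 + \left(- \frac{29}{9} + 121\right) 1 = -4 + \frac{1060}{9} \cdot 1 = -4 + \frac{1060}{9} = \frac{1024}{9}$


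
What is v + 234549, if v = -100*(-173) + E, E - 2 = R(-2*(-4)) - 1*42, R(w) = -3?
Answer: 251806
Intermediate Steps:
E = -43 (E = 2 + (-3 - 1*42) = 2 + (-3 - 42) = 2 - 45 = -43)
v = 17257 (v = -100*(-173) - 43 = 17300 - 43 = 17257)
v + 234549 = 17257 + 234549 = 251806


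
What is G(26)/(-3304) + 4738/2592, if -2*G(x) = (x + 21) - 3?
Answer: 981961/535248 ≈ 1.8346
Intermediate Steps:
G(x) = -9 - x/2 (G(x) = -((x + 21) - 3)/2 = -((21 + x) - 3)/2 = -(18 + x)/2 = -9 - x/2)
G(26)/(-3304) + 4738/2592 = (-9 - ½*26)/(-3304) + 4738/2592 = (-9 - 13)*(-1/3304) + 4738*(1/2592) = -22*(-1/3304) + 2369/1296 = 11/1652 + 2369/1296 = 981961/535248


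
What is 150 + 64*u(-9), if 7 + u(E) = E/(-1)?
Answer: 278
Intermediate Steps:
u(E) = -7 - E (u(E) = -7 + E/(-1) = -7 + E*(-1) = -7 - E)
150 + 64*u(-9) = 150 + 64*(-7 - 1*(-9)) = 150 + 64*(-7 + 9) = 150 + 64*2 = 150 + 128 = 278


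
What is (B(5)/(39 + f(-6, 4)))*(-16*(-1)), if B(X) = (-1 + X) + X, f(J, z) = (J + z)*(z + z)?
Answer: 144/23 ≈ 6.2609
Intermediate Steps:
f(J, z) = 2*z*(J + z) (f(J, z) = (J + z)*(2*z) = 2*z*(J + z))
B(X) = -1 + 2*X
(B(5)/(39 + f(-6, 4)))*(-16*(-1)) = ((-1 + 2*5)/(39 + 2*4*(-6 + 4)))*(-16*(-1)) = ((-1 + 10)/(39 + 2*4*(-2)))*16 = (9/(39 - 16))*16 = (9/23)*16 = 144/23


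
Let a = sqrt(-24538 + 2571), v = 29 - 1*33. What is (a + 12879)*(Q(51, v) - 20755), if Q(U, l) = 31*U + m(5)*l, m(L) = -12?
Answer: -246323754 - 19126*I*sqrt(21967) ≈ -2.4632e+8 - 2.8347e+6*I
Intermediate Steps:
v = -4 (v = 29 - 33 = -4)
a = I*sqrt(21967) (a = sqrt(-21967) = I*sqrt(21967) ≈ 148.21*I)
Q(U, l) = -12*l + 31*U (Q(U, l) = 31*U - 12*l = -12*l + 31*U)
(a + 12879)*(Q(51, v) - 20755) = (I*sqrt(21967) + 12879)*((-12*(-4) + 31*51) - 20755) = (12879 + I*sqrt(21967))*((48 + 1581) - 20755) = (12879 + I*sqrt(21967))*(1629 - 20755) = (12879 + I*sqrt(21967))*(-19126) = -246323754 - 19126*I*sqrt(21967)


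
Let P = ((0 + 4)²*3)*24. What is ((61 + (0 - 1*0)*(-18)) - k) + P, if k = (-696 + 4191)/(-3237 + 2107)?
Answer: 274837/226 ≈ 1216.1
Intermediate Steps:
k = -699/226 (k = 3495/(-1130) = 3495*(-1/1130) = -699/226 ≈ -3.0929)
P = 1152 (P = (4²*3)*24 = (16*3)*24 = 48*24 = 1152)
((61 + (0 - 1*0)*(-18)) - k) + P = ((61 + (0 - 1*0)*(-18)) - 1*(-699/226)) + 1152 = ((61 + (0 + 0)*(-18)) + 699/226) + 1152 = ((61 + 0*(-18)) + 699/226) + 1152 = ((61 + 0) + 699/226) + 1152 = (61 + 699/226) + 1152 = 14485/226 + 1152 = 274837/226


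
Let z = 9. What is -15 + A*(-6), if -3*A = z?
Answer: 3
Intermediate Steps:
A = -3 (A = -1/3*9 = -3)
-15 + A*(-6) = -15 - 3*(-6) = -15 + 18 = 3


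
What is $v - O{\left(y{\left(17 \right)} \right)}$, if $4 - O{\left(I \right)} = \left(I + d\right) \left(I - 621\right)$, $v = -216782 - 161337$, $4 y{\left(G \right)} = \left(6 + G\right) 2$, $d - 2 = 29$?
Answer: $- \frac{1616107}{4} \approx -4.0403 \cdot 10^{5}$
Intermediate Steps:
$d = 31$ ($d = 2 + 29 = 31$)
$y{\left(G \right)} = 3 + \frac{G}{2}$ ($y{\left(G \right)} = \frac{\left(6 + G\right) 2}{4} = \frac{12 + 2 G}{4} = 3 + \frac{G}{2}$)
$v = -378119$
$O{\left(I \right)} = 4 - \left(-621 + I\right) \left(31 + I\right)$ ($O{\left(I \right)} = 4 - \left(I + 31\right) \left(I - 621\right) = 4 - \left(31 + I\right) \left(-621 + I\right) = 4 - \left(-621 + I\right) \left(31 + I\right)$)
$v - O{\left(y{\left(17 \right)} \right)} = -378119 - \left(19255 - \left(3 + \frac{1}{2} \cdot 17\right)^{2} + 590 \left(3 + \frac{1}{2} \cdot 17\right)\right) = -378119 - \left(19255 - \left(3 + \frac{17}{2}\right)^{2} + 590 \left(3 + \frac{17}{2}\right)\right) = -378119 - \left(19255 - \left(\frac{23}{2}\right)^{2} + 590 \cdot \frac{23}{2}\right) = -378119 - \left(19255 - \frac{529}{4} + 6785\right) = -378119 - \frac{103631}{4} = - \frac{1616107}{4}$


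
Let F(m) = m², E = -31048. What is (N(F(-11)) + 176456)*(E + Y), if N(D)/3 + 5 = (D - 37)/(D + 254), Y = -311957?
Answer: -1513009392609/25 ≈ -6.0520e+10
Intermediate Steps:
N(D) = -15 + 3*(-37 + D)/(254 + D) (N(D) = -15 + 3*((D - 37)/(D + 254)) = -15 + 3*((-37 + D)/(254 + D)) = -15 + 3*(-37 + D)/(254 + D))
(N(F(-11)) + 176456)*(E + Y) = (3*(-1307 - 4*(-11)²)/(254 + (-11)²) + 176456)*(-31048 - 311957) = (3*(-1307 - 4*121)/(254 + 121) + 176456)*(-343005) = (3*(-1307 - 484)/375 + 176456)*(-343005) = (3*(1/375)*(-1791) + 176456)*(-343005) = (-1791/125 + 176456)*(-343005) = (22055209/125)*(-343005) = -1513009392609/25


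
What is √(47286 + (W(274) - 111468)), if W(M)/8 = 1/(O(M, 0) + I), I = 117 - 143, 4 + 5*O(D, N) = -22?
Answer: 2*I*√24405303/39 ≈ 253.34*I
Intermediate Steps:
O(D, N) = -26/5 (O(D, N) = -⅘ + (⅕)*(-22) = -⅘ - 22/5 = -26/5)
I = -26
W(M) = -10/39 (W(M) = 8/(-26/5 - 26) = 8/(-156/5) = 8*(-5/156) = -10/39)
√(47286 + (W(274) - 111468)) = √(47286 + (-10/39 - 111468)) = √(47286 - 4347262/39) = √(-2503108/39) = 2*I*√24405303/39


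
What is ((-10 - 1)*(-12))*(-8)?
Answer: -1056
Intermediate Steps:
((-10 - 1)*(-12))*(-8) = -11*(-12)*(-8) = 132*(-8) = -1056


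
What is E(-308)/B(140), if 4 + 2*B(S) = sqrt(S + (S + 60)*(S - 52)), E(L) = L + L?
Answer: 616/(2 - sqrt(4435)) ≈ -9.5362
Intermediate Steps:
E(L) = 2*L
B(S) = -2 + sqrt(S + (-52 + S)*(60 + S))/2 (B(S) = -2 + sqrt(S + (S + 60)*(S - 52))/2 = -2 + sqrt(S + (60 + S)*(-52 + S))/2 = -2 + sqrt(S + (-52 + S)*(60 + S))/2)
E(-308)/B(140) = (2*(-308))/(-2 + sqrt(-3120 + 140**2 + 9*140)/2) = -616/(-2 + sqrt(-3120 + 19600 + 1260)/2) = -616/(-2 + sqrt(17740)/2) = -616/(-2 + (2*sqrt(4435))/2) = -616/(-2 + sqrt(4435))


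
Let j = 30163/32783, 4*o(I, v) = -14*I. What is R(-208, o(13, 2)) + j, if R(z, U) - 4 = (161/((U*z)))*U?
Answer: 28271297/6818864 ≈ 4.1460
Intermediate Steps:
o(I, v) = -7*I/2 (o(I, v) = (-14*I)/4 = -7*I/2)
j = 30163/32783 (j = 30163*(1/32783) = 30163/32783 ≈ 0.92008)
R(z, U) = 4 + 161/z (R(z, U) = 4 + (161/((U*z)))*U = 4 + (161*(1/(U*z)))*U = 4 + (161/(U*z))*U = 4 + 161/z)
R(-208, o(13, 2)) + j = (4 + 161/(-208)) + 30163/32783 = (4 + 161*(-1/208)) + 30163/32783 = (4 - 161/208) + 30163/32783 = 671/208 + 30163/32783 = 28271297/6818864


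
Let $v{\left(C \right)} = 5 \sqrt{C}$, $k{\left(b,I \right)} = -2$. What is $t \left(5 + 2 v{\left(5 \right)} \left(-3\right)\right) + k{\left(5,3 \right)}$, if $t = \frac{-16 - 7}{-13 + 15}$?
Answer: $- \frac{119}{2} + 345 \sqrt{5} \approx 711.94$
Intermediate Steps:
$t = - \frac{23}{2} \approx -11.5$
$t \left(5 + 2 v{\left(5 \right)} \left(-3\right)\right) + k{\left(5,3 \right)} = - \frac{23 \left(5 + 2 \cdot 5 \sqrt{5} \left(-3\right)\right)}{2} - 2 = - \frac{23 \left(5 + 10 \sqrt{5} \left(-3\right)\right)}{2} - 2 = - \frac{23 \left(5 - 30 \sqrt{5}\right)}{2} - 2 = \left(- \frac{115}{2} + 345 \sqrt{5}\right) - 2 = - \frac{119}{2} + 345 \sqrt{5}$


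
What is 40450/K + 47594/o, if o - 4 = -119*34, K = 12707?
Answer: -220639029/25680847 ≈ -8.5916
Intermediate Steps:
o = -4042 (o = 4 - 119*34 = 4 - 4046 = -4042)
40450/K + 47594/o = 40450/12707 + 47594/(-4042) = 40450*(1/12707) + 47594*(-1/4042) = 40450/12707 - 23797/2021 = -220639029/25680847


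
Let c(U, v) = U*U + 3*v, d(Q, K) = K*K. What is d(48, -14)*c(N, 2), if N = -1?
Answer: 1372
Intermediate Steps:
d(Q, K) = K²
c(U, v) = U² + 3*v
d(48, -14)*c(N, 2) = (-14)²*((-1)² + 3*2) = 196*(1 + 6) = 196*7 = 1372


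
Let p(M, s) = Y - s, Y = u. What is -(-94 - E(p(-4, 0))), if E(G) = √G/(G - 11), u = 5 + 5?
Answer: 94 - √10 ≈ 90.838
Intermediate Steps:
u = 10
Y = 10
p(M, s) = 10 - s
E(G) = √G/(-11 + G)
-(-94 - E(p(-4, 0))) = -(-94 - √(10 - 1*0)/(-11 + (10 - 1*0))) = -(-94 - √(10 + 0)/(-11 + (10 + 0))) = -(-94 - √10/(-11 + 10)) = -(-94 - √10/(-1)) = -(-94 - √10*(-1)) = -(-94 - (-1)*√10) = -(-94 + √10) = 94 - √10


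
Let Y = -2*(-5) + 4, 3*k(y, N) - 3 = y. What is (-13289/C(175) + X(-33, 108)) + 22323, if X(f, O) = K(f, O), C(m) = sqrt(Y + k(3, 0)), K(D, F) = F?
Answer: 76435/4 ≈ 19109.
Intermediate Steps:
k(y, N) = 1 + y/3
Y = 14 (Y = 10 + 4 = 14)
C(m) = 4 (C(m) = sqrt(14 + (1 + (1/3)*3)) = sqrt(14 + (1 + 1)) = sqrt(14 + 2) = sqrt(16) = 4)
X(f, O) = O
(-13289/C(175) + X(-33, 108)) + 22323 = (-13289/4 + 108) + 22323 = -12857/4 + 22323 = 76435/4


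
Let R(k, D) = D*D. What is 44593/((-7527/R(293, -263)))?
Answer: -3084453217/7527 ≈ -4.0979e+5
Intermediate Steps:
R(k, D) = D**2
44593/((-7527/R(293, -263))) = 44593/((-7527/((-263)**2))) = 44593/((-7527/69169)) = 44593/((-7527*1/69169)) = 44593/(-7527/69169) = 44593*(-69169/7527) = -3084453217/7527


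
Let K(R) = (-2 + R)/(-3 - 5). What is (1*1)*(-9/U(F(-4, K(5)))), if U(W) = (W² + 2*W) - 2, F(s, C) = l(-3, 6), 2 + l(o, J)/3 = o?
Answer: -9/193 ≈ -0.046632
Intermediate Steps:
K(R) = ¼ - R/8 (K(R) = (-2 + R)/(-8) = (-2 + R)*(-⅛) = ¼ - R/8)
l(o, J) = -6 + 3*o
F(s, C) = -15 (F(s, C) = -6 + 3*(-3) = -6 - 9 = -15)
U(W) = -2 + W² + 2*W
(1*1)*(-9/U(F(-4, K(5)))) = (1*1)*(-9/(-2 + (-15)² + 2*(-15))) = 1*(-9/(-2 + 225 - 30)) = 1*(-9/193) = -9/193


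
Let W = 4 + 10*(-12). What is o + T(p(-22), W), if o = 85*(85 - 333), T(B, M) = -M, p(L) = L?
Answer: -20964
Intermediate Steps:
W = -116 (W = 4 - 120 = -116)
o = -21080 (o = 85*(-248) = -21080)
o + T(p(-22), W) = -21080 - 1*(-116) = -21080 + 116 = -20964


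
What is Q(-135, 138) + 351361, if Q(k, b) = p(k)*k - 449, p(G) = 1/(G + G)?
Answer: 701825/2 ≈ 3.5091e+5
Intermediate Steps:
p(G) = 1/(2*G)
Q(k, b) = -897/2 (Q(k, b) = (1/(2*k))*k - 449 = 1/2 - 449 = -897/2)
Q(-135, 138) + 351361 = -897/2 + 351361 = 701825/2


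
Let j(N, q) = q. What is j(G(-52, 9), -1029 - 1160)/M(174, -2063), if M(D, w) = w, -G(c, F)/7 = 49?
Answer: 2189/2063 ≈ 1.0611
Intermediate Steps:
G(c, F) = -343 (G(c, F) = -7*49 = -343)
j(G(-52, 9), -1029 - 1160)/M(174, -2063) = (-1029 - 1160)/(-2063) = -2189*(-1/2063) = 2189/2063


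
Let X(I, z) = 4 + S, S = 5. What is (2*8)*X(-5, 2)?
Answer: 144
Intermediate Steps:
X(I, z) = 9 (X(I, z) = 4 + 5 = 9)
(2*8)*X(-5, 2) = (2*8)*9 = 16*9 = 144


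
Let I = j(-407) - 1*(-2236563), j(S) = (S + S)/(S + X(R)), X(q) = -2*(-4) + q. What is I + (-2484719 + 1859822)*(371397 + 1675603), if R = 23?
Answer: -240482441417749/188 ≈ -1.2792e+12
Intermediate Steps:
X(q) = 8 + q
j(S) = 2*S/(31 + S) (j(S) = (S + S)/(S + (8 + 23)) = (2*S)/(S + 31) = (2*S)/(31 + S) = 2*S/(31 + S))
I = 420474251/188 (I = 2*(-407)/(31 - 407) - 1*(-2236563) = 2*(-407)/(-376) + 2236563 = 2*(-407)*(-1/376) + 2236563 = 407/188 + 2236563 = 420474251/188 ≈ 2.2366e+6)
I + (-2484719 + 1859822)*(371397 + 1675603) = 420474251/188 + (-2484719 + 1859822)*(371397 + 1675603) = 420474251/188 - 624897*2047000 = 420474251/188 - 1279164159000 = -240482441417749/188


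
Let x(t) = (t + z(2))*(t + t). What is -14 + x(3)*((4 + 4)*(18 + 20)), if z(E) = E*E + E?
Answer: 16402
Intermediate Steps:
z(E) = E + E**2 (z(E) = E**2 + E = E + E**2)
x(t) = 2*t*(6 + t) (x(t) = (t + 2*(1 + 2))*(t + t) = (t + 2*3)*(2*t) = (t + 6)*(2*t) = (6 + t)*(2*t) = 2*t*(6 + t))
-14 + x(3)*((4 + 4)*(18 + 20)) = -14 + (2*3*(6 + 3))*((4 + 4)*(18 + 20)) = -14 + (2*3*9)*(8*38) = -14 + 54*304 = -14 + 16416 = 16402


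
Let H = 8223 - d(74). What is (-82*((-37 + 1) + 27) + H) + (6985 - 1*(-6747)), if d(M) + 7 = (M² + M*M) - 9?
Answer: 11757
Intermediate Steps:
d(M) = -16 + 2*M² (d(M) = -7 + ((M² + M*M) - 9) = -7 + ((M² + M²) - 9) = -7 + (2*M² - 9) = -7 + (-9 + 2*M²) = -16 + 2*M²)
H = -2713 (H = 8223 - (-16 + 2*74²) = 8223 - (-16 + 2*5476) = 8223 - (-16 + 10952) = 8223 - 1*10936 = 8223 - 10936 = -2713)
(-82*((-37 + 1) + 27) + H) + (6985 - 1*(-6747)) = (-82*((-37 + 1) + 27) - 2713) + (6985 - 1*(-6747)) = (-82*(-36 + 27) - 2713) + (6985 + 6747) = (-82*(-9) - 2713) + 13732 = (738 - 2713) + 13732 = -1975 + 13732 = 11757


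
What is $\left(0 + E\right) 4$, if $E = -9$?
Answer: $-36$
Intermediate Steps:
$\left(0 + E\right) 4 = \left(0 - 9\right) 4 = \left(-9\right) 4 = -36$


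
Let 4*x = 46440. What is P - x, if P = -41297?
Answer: -52907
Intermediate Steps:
x = 11610 (x = (¼)*46440 = 11610)
P - x = -41297 - 1*11610 = -41297 - 11610 = -52907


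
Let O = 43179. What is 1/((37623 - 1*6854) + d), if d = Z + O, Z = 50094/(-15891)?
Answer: 5297/391685858 ≈ 1.3524e-5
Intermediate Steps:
Z = -16698/5297 (Z = 50094*(-1/15891) = -16698/5297 ≈ -3.1524)
d = 228702465/5297 (d = -16698/5297 + 43179 = 228702465/5297 ≈ 43176.)
1/((37623 - 1*6854) + d) = 1/((37623 - 1*6854) + 228702465/5297) = 1/((37623 - 6854) + 228702465/5297) = 1/(30769 + 228702465/5297) = 1/(391685858/5297) = 5297/391685858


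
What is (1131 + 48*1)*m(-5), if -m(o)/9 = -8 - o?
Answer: 31833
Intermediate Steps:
m(o) = 72 + 9*o (m(o) = -9*(-8 - o) = 72 + 9*o)
(1131 + 48*1)*m(-5) = (1131 + 48*1)*(72 + 9*(-5)) = (1131 + 48)*(72 - 45) = 1179*27 = 31833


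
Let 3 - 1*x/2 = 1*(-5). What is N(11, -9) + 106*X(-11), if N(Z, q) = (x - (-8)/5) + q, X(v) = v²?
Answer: 64173/5 ≈ 12835.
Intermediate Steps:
x = 16 (x = 6 - 2*(-5) = 6 + 10 = 16)
N(Z, q) = 88/5 + q (N(Z, q) = (16 - (-8)/5) + q = (16 - 4*(-⅖)) + q = (16 + 8/5) + q = 88/5 + q)
N(11, -9) + 106*X(-11) = (88/5 - 9) + 106*(-11)² = 43/5 + 106*121 = 43/5 + 12826 = 64173/5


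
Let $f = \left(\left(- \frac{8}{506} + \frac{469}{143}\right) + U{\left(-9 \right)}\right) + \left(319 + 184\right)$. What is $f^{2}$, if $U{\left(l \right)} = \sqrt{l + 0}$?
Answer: $\frac{2772467312715}{10817521} + \frac{9990612 i}{3289} \approx 2.5629 \cdot 10^{5} + 3037.6 i$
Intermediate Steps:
$U{\left(l \right)} = \sqrt{l}$
$f = \frac{1665102}{3289} + 3 i$ ($f = \left(\left(- \frac{8}{506} + \frac{469}{143}\right) + \sqrt{-9}\right) + \left(319 + 184\right) = \left(\left(\left(-8\right) \frac{1}{506} + 469 \cdot \frac{1}{143}\right) + 3 i\right) + 503 = \left(\left(- \frac{4}{253} + \frac{469}{143}\right) + 3 i\right) + 503 = \left(\frac{10735}{3289} + 3 i\right) + 503 = \frac{1665102}{3289} + 3 i \approx 506.26 + 3.0 i$)
$f^{2} = \left(\frac{1665102}{3289} + 3 i\right)^{2}$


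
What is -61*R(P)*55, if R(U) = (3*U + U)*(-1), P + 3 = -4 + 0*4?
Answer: -93940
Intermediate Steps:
P = -7 (P = -3 + (-4 + 0*4) = -3 + (-4 + 0) = -3 - 4 = -7)
R(U) = -4*U (R(U) = (4*U)*(-1) = -4*U)
-61*R(P)*55 = -61*(-4*(-7))*55 = -1708*55 = -93940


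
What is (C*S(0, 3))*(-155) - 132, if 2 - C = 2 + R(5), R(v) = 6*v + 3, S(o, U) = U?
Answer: 15213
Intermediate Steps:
R(v) = 3 + 6*v
C = -33 (C = 2 - (2 + (3 + 6*5)) = 2 - (2 + (3 + 30)) = 2 - (2 + 33) = 2 - 1*35 = 2 - 35 = -33)
(C*S(0, 3))*(-155) - 132 = -33*3*(-155) - 132 = -99*(-155) - 132 = 15345 - 132 = 15213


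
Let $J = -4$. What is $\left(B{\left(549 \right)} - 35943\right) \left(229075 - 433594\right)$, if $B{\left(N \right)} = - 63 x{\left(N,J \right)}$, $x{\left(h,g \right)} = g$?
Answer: $7299487629$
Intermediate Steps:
$B{\left(N \right)} = 252$ ($B{\left(N \right)} = \left(-63\right) \left(-4\right) = 252$)
$\left(B{\left(549 \right)} - 35943\right) \left(229075 - 433594\right) = \left(252 - 35943\right) \left(229075 - 433594\right) = \left(-35691\right) \left(-204519\right) = 7299487629$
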